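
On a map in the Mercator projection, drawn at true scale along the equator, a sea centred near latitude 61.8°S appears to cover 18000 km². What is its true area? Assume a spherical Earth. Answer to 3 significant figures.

Mercator is conformal, so the point scale is isotropic: h = k = sec φ = 1/cos φ.
Areal scale = k² = sec²φ = 1/cos²(61.8°) = 1/0.4726² = 4.478.
True area = apparent / (areal scale) = 18000 / 4.478 ≈ 4020 km².

4020 km²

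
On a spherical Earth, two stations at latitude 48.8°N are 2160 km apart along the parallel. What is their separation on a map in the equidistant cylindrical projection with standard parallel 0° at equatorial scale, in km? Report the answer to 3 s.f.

3280 km

For the equirectangular projection with φ₀ = 0 (plate carrée), h = 1 along meridians and k = sec φ along parallels.
Along the parallel, k = sec 48.8° = 1/0.6587 = 1.518.
Map distance = 2160 × 1.518 ≈ 3280 km.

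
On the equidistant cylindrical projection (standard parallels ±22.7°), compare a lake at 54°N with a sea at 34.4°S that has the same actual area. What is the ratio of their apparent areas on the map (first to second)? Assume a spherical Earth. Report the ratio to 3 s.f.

The equidistant cylindrical projection with φ₀ = 22.7° has h = 1 (meridians true) and k = cos φ₀ / cos φ along parallels.
Areal scale at 54°: h·k = 1.000 × 1.570 = 1.570.
Areal scale at 34.4°: h·k = 1.000 × 1.118 = 1.118.
Ratio = 1.570/1.118 ≈ 1.40.

1.40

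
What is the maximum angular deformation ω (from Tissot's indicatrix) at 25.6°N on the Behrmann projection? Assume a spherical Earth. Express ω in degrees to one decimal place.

4.6°

The Behrmann projection is cylindrical equal-area with φ₀ = 30°. Cylindrical equal-area (φ₀ = 30°): h = cos φ / cos 30° along meridians, k = cos 30° / cos φ along parallels; h·k = 1.
At 25.6°: h = 1.041, k = 0.9603; principal scales a = 1.041, b = 0.9603.
sin(ω/2) = (a − b)/(a + b) = 0.08105/2.002 = 0.04049, so ω = 2 arcsin(0.04049) ≈ 4.6°.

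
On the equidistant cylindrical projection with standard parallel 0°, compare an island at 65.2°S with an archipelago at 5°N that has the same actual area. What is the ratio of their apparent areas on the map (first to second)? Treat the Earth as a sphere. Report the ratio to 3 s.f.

2.37

For the equirectangular projection with φ₀ = 0 (plate carrée), h = 1 along meridians and k = sec φ along parallels.
Areal scale at 65.2°: h·k = 1.000 × 2.384 = 2.384.
Areal scale at 5°: h·k = 1.000 × 1.004 = 1.004.
Ratio = 2.384/1.004 ≈ 2.37.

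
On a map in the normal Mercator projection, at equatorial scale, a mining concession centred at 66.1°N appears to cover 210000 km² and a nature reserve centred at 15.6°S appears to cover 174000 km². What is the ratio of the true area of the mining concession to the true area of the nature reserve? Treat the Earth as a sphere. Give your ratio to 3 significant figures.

0.214

On Mercator the areal scale is sec²φ, so true area = apparent × cos²φ.
True area of mining concession: 210000 × cos²(66.1°) = 210000 × 0.1641 = 34470 km².
True area of nature reserve: 174000 × cos²(15.6°) = 174000 × 0.9277 = 161400 km².
Ratio = 34470 / 161400 ≈ 0.214.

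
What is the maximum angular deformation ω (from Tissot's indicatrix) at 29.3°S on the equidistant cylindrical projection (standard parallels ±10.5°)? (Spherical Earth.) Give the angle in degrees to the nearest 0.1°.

With standard parallel φ₀ = 10.5°, the equirectangular projection gives x = Rλ cos φ₀, y = Rφ, so h = 1 and k = cos 10.5° / cos φ.
At 29.3°: h = 1.000, k = 1.127; principal scales a = 1.127, b = 1.000.
sin(ω/2) = (a − b)/(a + b) = 0.1275/2.127 = 0.05993, so ω = 2 arcsin(0.05993) ≈ 6.9°.

6.9°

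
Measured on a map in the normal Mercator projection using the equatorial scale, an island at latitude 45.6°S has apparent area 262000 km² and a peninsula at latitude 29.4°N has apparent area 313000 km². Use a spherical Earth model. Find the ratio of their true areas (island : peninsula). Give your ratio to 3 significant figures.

0.540

Since Mercator area scale is 1/cos²φ, the true area equals the apparent area multiplied by cos²φ.
True area of island: 262000 × cos²(45.6°) = 262000 × 0.4895 = 128300 km².
True area of peninsula: 313000 × cos²(29.4°) = 313000 × 0.7590 = 237600 km².
Ratio = 128300 / 237600 ≈ 0.540.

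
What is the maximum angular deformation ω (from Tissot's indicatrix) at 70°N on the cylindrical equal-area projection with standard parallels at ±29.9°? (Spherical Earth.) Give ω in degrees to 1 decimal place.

Cylindrical equal-area (φ₀ = 29.9°): h = cos φ / cos 29.9° along meridians, k = cos 29.9° / cos φ along parallels; h·k = 1.
At 70°: h = 0.3945, k = 2.535; principal scales a = 2.535, b = 0.3945.
sin(ω/2) = (a − b)/(a + b) = 2.140/2.929 = 0.7306, so ω = 2 arcsin(0.7306) ≈ 93.9°.

93.9°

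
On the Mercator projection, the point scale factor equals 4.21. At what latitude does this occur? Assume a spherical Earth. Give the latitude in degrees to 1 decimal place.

76.3°

Mercator scale is k = sec φ = 1/cos φ.
1/cos φ = 4.21  ⇒  cos φ = 0.2375  ⇒  φ = arccos(0.2375) ≈ 76.3°.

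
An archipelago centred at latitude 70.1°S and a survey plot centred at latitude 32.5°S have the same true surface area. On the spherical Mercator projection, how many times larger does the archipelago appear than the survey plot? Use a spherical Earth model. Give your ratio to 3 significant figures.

Mercator is conformal with k = sec φ, so areal scale = k² = sec²φ.
At 70.1°: sec²(70.1°) = 1/0.3404² = 8.631.
At 32.5°: sec²(32.5°) = 1/0.8434² = 1.406.
Ratio = 8.631/1.406 = cos²(32.5°)/cos²(70.1°) ≈ 6.14.

6.14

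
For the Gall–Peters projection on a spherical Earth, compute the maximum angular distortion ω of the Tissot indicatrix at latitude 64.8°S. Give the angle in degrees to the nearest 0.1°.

Gall–Peters is a cylindrical equal-area projection with standard parallels at ±45°. Cylindrical equal-area (φ₀ = 45°): h = cos φ / cos 45° along meridians, k = cos 45° / cos φ along parallels; h·k = 1.
At 64.8°: h = 0.6021, k = 1.661; principal scales a = 1.661, b = 0.6021.
sin(ω/2) = (a − b)/(a + b) = 1.059/2.263 = 0.4678, so ω = 2 arcsin(0.4678) ≈ 55.8°.

55.8°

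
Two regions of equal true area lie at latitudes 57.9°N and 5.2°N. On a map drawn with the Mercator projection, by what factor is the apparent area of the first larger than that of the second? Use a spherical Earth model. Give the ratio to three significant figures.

3.51

Mercator is conformal with k = sec φ, so areal scale = k² = sec²φ.
At 57.9°: sec²(57.9°) = 1/0.5314² = 3.541.
At 5.2°: sec²(5.2°) = 1/0.9959² = 1.008.
Ratio = 3.541/1.008 = cos²(5.2°)/cos²(57.9°) ≈ 3.51.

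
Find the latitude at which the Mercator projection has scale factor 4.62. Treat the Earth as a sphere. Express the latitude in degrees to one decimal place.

Mercator scale is k = sec φ = 1/cos φ.
1/cos φ = 4.62  ⇒  cos φ = 0.2165  ⇒  φ = arccos(0.2165) ≈ 77.5°.

77.5°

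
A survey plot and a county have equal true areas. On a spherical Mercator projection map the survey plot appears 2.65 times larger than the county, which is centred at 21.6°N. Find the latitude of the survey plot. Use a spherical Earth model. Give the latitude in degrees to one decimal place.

55.2°

On Mercator, (apparent₁)/(apparent₂) = sec²φ₁ / sec²φ₂ when true areas are equal.
cos²φ₂ / cos²φ₁ = 2.65  ⇒  cos φ₁ = cos 21.6° / √2.65 = 0.9298/1.628 = 0.5712.
φ₁ = arccos(0.5712) ≈ 55.2°.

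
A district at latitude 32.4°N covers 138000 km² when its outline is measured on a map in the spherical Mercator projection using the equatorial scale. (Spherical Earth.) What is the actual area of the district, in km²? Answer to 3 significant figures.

Mercator is conformal, so the point scale is isotropic: h = k = sec φ = 1/cos φ.
Areal scale = k² = sec²φ = 1/cos²(32.4°) = 1/0.8443² = 1.403.
True area = apparent / (areal scale) = 138000 / 1.403 ≈ 98400 km².

98400 km²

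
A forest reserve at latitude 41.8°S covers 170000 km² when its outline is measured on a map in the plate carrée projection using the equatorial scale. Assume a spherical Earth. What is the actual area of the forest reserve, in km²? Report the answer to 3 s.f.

Plate carrée maps x = Rλ, y = Rφ. The meridian scale is h = 1 and the parallel scale is k = 1/cos φ = sec φ.
Areal scale = h·k = 1 × sec φ; at 41.8°, h = 1.000, k = 1.341, so h·k = 1.341.
True area = apparent / (areal scale) = 170000 / 1.341 ≈ 127000 km².

127000 km²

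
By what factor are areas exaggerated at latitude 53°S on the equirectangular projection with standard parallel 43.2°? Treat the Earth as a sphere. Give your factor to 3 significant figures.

With standard parallel φ₀ = 43.2°, the equirectangular projection gives x = Rλ cos φ₀, y = Rφ, so h = 1 and k = cos 43.2° / cos φ.
Areal scale = h·k = 1 × cos φ₀ / cos φ; at 53°, h = 1.000, k = 1.211, so h·k = 1.211.

1.21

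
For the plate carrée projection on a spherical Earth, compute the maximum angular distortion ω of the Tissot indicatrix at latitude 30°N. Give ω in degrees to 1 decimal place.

8.2°

Plate carrée maps x = Rλ, y = Rφ. The meridian scale is h = 1 and the parallel scale is k = 1/cos φ = sec φ.
At 30°: h = 1.000, k = 1.155; principal scales a = 1.155, b = 1.000.
sin(ω/2) = (a − b)/(a + b) = 0.1547/2.155 = 0.07180, so ω = 2 arcsin(0.07180) ≈ 8.2°.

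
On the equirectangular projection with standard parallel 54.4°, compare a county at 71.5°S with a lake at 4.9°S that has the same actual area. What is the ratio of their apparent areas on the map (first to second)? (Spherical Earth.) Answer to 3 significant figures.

3.14

In the equirectangular projection with standard parallel φ₀ = 54.4° (x = Rλ cos φ₀, y = Rφ), meridians are true-scale (h = 1) and the parallel scale is k = cos φ₀ / cos φ.
Areal scale at 71.5°: h·k = 1.000 × 1.835 = 1.835.
Areal scale at 4.9°: h·k = 1.000 × 0.5843 = 0.5843.
Ratio = 1.835/0.5843 ≈ 3.14.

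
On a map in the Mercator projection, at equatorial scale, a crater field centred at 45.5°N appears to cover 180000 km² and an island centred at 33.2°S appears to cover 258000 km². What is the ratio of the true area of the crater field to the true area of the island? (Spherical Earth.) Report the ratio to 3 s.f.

0.490

Mercator's areal exaggeration is sec²φ; hence true area = (apparent area) · cos²φ.
True area of crater field: 180000 × cos²(45.5°) = 180000 × 0.4913 = 88430 km².
True area of island: 258000 × cos²(33.2°) = 258000 × 0.7002 = 180600 km².
Ratio = 88430 / 180600 ≈ 0.490.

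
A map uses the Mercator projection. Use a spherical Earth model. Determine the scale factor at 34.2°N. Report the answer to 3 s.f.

The Mercator projection is conformal; its linear scale factor is the same in every direction and equals sec φ = 1/cos φ.
k = 1/cos 34.2° = 1/0.8271 = 1.209.

1.21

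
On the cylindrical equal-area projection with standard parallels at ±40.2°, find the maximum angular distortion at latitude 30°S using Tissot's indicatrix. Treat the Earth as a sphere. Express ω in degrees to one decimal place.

14.4°

A cylindrical equal-area projection with standard parallel φ₀ has meridian scale h = cos φ / cos φ₀ and parallel scale k = cos φ₀ / cos φ (so areas are preserved, h·k = 1).
At 30°: h = 1.134, k = 0.8820; principal scales a = 1.134, b = 0.8820.
sin(ω/2) = (a − b)/(a + b) = 0.2519/2.016 = 0.1250, so ω = 2 arcsin(0.1250) ≈ 14.4°.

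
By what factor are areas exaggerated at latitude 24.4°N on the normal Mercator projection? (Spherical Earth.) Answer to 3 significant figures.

1.21

For Mercator, h = k = sec φ (a conformal cylindrical projection has a single point scale, 1/cos φ).
Areal scale = k² = sec²φ = 1/cos²(24.4°) = 1/0.9107² = 1.206.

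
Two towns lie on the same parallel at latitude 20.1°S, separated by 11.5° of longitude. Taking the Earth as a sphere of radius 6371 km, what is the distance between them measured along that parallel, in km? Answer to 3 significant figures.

1200 km

Arc length along a parallel = R cos φ · Δλ (with Δλ in radians).
= 6371 × cos 20.1° × (11.5° × π/180) = 6371 × 0.9391 × 0.2007 ≈ 1200 km.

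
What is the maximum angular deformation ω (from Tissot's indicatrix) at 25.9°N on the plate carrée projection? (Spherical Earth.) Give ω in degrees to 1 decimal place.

6.1°

In the plate carrée (x = Rλ, y = Rφ), meridians are true-scale (h = 1) and parallels are stretched by k = sec φ.
At 25.9°: h = 1.000, k = 1.112; principal scales a = 1.112, b = 1.000.
sin(ω/2) = (a − b)/(a + b) = 0.1117/2.112 = 0.05288, so ω = 2 arcsin(0.05288) ≈ 6.1°.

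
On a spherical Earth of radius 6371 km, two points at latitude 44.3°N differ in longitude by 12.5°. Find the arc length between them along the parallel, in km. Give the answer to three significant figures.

Arc length along a parallel = R cos φ · Δλ (with Δλ in radians).
= 6371 × cos 44.3° × (12.5° × π/180) = 6371 × 0.7157 × 0.2182 ≈ 995 km.

995 km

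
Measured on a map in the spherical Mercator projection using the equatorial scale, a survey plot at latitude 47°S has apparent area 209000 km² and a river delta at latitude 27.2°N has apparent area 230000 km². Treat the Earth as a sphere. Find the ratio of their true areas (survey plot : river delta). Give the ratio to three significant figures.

0.534

Since Mercator area scale is 1/cos²φ, the true area equals the apparent area multiplied by cos²φ.
True area of survey plot: 209000 × cos²(47°) = 209000 × 0.4651 = 97210 km².
True area of river delta: 230000 × cos²(27.2°) = 230000 × 0.7911 = 181900 km².
Ratio = 97210 / 181900 ≈ 0.534.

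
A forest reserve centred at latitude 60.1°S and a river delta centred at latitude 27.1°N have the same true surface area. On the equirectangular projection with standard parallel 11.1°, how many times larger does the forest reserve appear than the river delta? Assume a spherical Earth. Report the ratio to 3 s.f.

1.79

With standard parallel φ₀ = 11.1°, the equirectangular projection gives x = Rλ cos φ₀, y = Rφ, so h = 1 and k = cos 11.1° / cos φ.
Areal scale at 60.1°: h·k = 1.000 × 1.969 = 1.969.
Areal scale at 27.1°: h·k = 1.000 × 1.102 = 1.102.
Ratio = 1.969/1.102 ≈ 1.79.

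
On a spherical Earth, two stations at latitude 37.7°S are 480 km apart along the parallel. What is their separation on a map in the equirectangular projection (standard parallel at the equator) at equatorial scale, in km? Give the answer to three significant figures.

In the plate carrée (x = Rλ, y = Rφ), meridians are true-scale (h = 1) and parallels are stretched by k = sec φ.
Along the parallel, k = sec 37.7° = 1/0.7912 = 1.264.
Map distance = 480 × 1.264 ≈ 607 km.

607 km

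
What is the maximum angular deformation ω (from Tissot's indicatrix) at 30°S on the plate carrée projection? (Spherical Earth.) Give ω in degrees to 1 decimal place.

8.2°

Plate carrée maps x = Rλ, y = Rφ. The meridian scale is h = 1 and the parallel scale is k = 1/cos φ = sec φ.
At 30°: h = 1.000, k = 1.155; principal scales a = 1.155, b = 1.000.
sin(ω/2) = (a − b)/(a + b) = 0.1547/2.155 = 0.07180, so ω = 2 arcsin(0.07180) ≈ 8.2°.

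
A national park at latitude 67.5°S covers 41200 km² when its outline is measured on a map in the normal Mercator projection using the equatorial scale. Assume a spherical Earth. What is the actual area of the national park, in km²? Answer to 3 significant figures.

6030 km²

Mercator is conformal, so the point scale is isotropic: h = k = sec φ = 1/cos φ.
Areal scale = k² = sec²φ = 1/cos²(67.5°) = 1/0.3827² = 6.828.
True area = apparent / (areal scale) = 41200 / 6.828 ≈ 6030 km².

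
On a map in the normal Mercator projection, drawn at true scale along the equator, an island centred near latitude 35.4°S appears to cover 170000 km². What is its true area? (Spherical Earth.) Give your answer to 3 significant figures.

For Mercator, h = k = sec φ (a conformal cylindrical projection has a single point scale, 1/cos φ).
Areal scale = k² = sec²φ = 1/cos²(35.4°) = 1/0.8151² = 1.505.
True area = apparent / (areal scale) = 170000 / 1.505 ≈ 113000 km².

113000 km²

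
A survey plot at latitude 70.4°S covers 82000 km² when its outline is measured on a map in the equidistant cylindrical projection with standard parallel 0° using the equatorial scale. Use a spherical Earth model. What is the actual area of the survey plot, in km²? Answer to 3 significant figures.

For the equirectangular projection with φ₀ = 0 (plate carrée), h = 1 along meridians and k = sec φ along parallels.
Areal scale = h·k = 1 × sec φ; at 70.4°, h = 1.000, k = 2.981, so h·k = 2.981.
True area = apparent / (areal scale) = 82000 / 2.981 ≈ 27500 km².

27500 km²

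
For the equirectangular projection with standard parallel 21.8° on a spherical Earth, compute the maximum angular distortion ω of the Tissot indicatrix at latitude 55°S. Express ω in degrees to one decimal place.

With standard parallel φ₀ = 21.8°, the equirectangular projection gives x = Rλ cos φ₀, y = Rφ, so h = 1 and k = cos 21.8° / cos φ.
At 55°: h = 1.000, k = 1.619; principal scales a = 1.619, b = 1.000.
sin(ω/2) = (a − b)/(a + b) = 0.6188/2.619 = 0.2363, so ω = 2 arcsin(0.2363) ≈ 27.3°.

27.3°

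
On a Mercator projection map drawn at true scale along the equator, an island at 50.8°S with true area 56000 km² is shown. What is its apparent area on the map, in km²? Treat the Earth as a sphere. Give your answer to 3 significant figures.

The Mercator projection is conformal; its linear scale factor is the same in every direction and equals sec φ = 1/cos φ.
Areal scale = k² = sec²φ = 1/cos²(50.8°) = 1/0.6320² = 2.503.
Apparent area = 56000 × 2.503 ≈ 140000 km².

140000 km²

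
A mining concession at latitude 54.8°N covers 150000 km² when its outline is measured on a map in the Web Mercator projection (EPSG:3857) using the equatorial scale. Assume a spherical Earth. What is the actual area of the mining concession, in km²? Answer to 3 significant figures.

For Mercator, h = k = sec φ (a conformal cylindrical projection has a single point scale, 1/cos φ).
Areal scale = k² = sec²φ = 1/cos²(54.8°) = 1/0.5764² = 3.010.
True area = apparent / (areal scale) = 150000 / 3.010 ≈ 49800 km².

49800 km²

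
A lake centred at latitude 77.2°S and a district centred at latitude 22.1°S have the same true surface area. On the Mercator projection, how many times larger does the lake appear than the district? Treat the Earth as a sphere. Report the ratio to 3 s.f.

On Mercator, area is exaggerated by sec²φ = 1/cos²φ.
At 77.2°: sec²(77.2°) = 1/0.2215² = 20.37.
At 22.1°: sec²(22.1°) = 1/0.9265² = 1.165.
Ratio = 20.37/1.165 = cos²(22.1°)/cos²(77.2°) ≈ 17.5.

17.5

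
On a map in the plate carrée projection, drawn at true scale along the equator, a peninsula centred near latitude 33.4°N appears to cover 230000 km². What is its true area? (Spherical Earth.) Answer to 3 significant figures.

192000 km²

Plate carrée maps x = Rλ, y = Rφ. The meridian scale is h = 1 and the parallel scale is k = 1/cos φ = sec φ.
Areal scale = h·k = 1 × sec φ; at 33.4°, h = 1.000, k = 1.198, so h·k = 1.198.
True area = apparent / (areal scale) = 230000 / 1.198 ≈ 192000 km².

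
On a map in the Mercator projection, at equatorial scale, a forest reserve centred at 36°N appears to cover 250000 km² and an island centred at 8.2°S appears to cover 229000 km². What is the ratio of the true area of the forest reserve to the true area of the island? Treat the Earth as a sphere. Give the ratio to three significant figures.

0.729

Mercator's areal exaggeration is sec²φ; hence true area = (apparent area) · cos²φ.
True area of forest reserve: 250000 × cos²(36°) = 250000 × 0.6545 = 163600 km².
True area of island: 229000 × cos²(8.2°) = 229000 × 0.9797 = 224300 km².
Ratio = 163600 / 224300 ≈ 0.729.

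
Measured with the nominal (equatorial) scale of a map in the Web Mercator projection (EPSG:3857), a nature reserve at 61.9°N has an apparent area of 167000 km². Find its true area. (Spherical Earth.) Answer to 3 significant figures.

The Mercator projection is conformal; its linear scale factor is the same in every direction and equals sec φ = 1/cos φ.
Areal scale = k² = sec²φ = 1/cos²(61.9°) = 1/0.4710² = 4.508.
True area = apparent / (areal scale) = 167000 / 4.508 ≈ 37000 km².

37000 km²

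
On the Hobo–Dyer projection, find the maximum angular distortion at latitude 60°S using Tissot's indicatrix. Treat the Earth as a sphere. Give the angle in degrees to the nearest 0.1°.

The Hobo–Dyer projection is cylindrical equal-area with φ₀ = 37.5°. Cylindrical equal-area (φ₀ = 37.5°): h = cos φ / cos 37.5° along meridians, k = cos 37.5° / cos φ along parallels; h·k = 1.
At 60°: h = 0.6302, k = 1.587; principal scales a = 1.587, b = 0.6302.
sin(ω/2) = (a − b)/(a + b) = 0.9565/2.217 = 0.4314, so ω = 2 arcsin(0.4314) ≈ 51.1°.

51.1°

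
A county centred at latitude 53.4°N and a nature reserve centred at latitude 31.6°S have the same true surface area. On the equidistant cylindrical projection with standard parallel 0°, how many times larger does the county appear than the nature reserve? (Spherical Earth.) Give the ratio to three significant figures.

1.43

For the equirectangular projection with φ₀ = 0 (plate carrée), h = 1 along meridians and k = sec φ along parallels.
Areal scale at 53.4°: h·k = 1.000 × 1.677 = 1.677.
Areal scale at 31.6°: h·k = 1.000 × 1.174 = 1.174.
Ratio = 1.677/1.174 ≈ 1.43.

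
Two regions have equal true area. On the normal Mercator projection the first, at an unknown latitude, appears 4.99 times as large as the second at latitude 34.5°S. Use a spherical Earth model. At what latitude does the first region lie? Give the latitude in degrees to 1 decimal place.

Mercator areal scale is sec²φ, so apparent-area ratio = sec²φ₁ / sec²φ₂ = cos²φ₂ / cos²φ₁.
cos²φ₂ / cos²φ₁ = 4.99  ⇒  cos φ₁ = cos 34.5° / √4.99 = 0.8241/2.234 = 0.3689.
φ₁ = arccos(0.3689) ≈ 68.4°.

68.4°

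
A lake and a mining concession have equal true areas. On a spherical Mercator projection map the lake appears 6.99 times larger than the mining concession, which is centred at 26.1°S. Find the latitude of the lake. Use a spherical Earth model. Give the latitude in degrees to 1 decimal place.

70.1°

Mercator areal scale is sec²φ, so apparent-area ratio = sec²φ₁ / sec²φ₂ = cos²φ₂ / cos²φ₁.
cos²φ₂ / cos²φ₁ = 6.99  ⇒  cos φ₁ = cos 26.1° / √6.99 = 0.8980/2.644 = 0.3397.
φ₁ = arccos(0.3397) ≈ 70.1°.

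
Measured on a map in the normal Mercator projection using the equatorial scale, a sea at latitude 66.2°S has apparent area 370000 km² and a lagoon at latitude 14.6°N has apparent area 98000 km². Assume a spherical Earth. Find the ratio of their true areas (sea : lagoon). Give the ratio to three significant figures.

Mercator's areal exaggeration is sec²φ; hence true area = (apparent area) · cos²φ.
True area of sea: 370000 × cos²(66.2°) = 370000 × 0.1628 = 60250 km².
True area of lagoon: 98000 × cos²(14.6°) = 98000 × 0.9365 = 91770 km².
Ratio = 60250 / 91770 ≈ 0.657.

0.657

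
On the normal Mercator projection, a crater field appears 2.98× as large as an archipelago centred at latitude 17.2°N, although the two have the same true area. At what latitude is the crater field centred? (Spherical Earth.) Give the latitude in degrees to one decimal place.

56.4°

On Mercator, (apparent₁)/(apparent₂) = sec²φ₁ / sec²φ₂ when true areas are equal.
cos²φ₂ / cos²φ₁ = 2.98  ⇒  cos φ₁ = cos 17.2° / √2.98 = 0.9553/1.726 = 0.5534.
φ₁ = arccos(0.5534) ≈ 56.4°.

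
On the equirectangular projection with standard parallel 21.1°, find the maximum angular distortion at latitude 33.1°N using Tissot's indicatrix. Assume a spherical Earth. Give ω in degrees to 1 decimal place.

6.2°

The equidistant cylindrical projection with φ₀ = 21.1° has h = 1 (meridians true) and k = cos φ₀ / cos φ along parallels.
At 33.1°: h = 1.000, k = 1.114; principal scales a = 1.114, b = 1.000.
sin(ω/2) = (a − b)/(a + b) = 0.1137/2.114 = 0.05378, so ω = 2 arcsin(0.05378) ≈ 6.2°.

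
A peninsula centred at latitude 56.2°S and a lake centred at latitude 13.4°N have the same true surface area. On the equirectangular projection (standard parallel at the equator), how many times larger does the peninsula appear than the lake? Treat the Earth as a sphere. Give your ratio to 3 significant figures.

1.75

For the equirectangular projection with φ₀ = 0 (plate carrée), h = 1 along meridians and k = sec φ along parallels.
Areal scale at 56.2°: h·k = 1.000 × 1.798 = 1.798.
Areal scale at 13.4°: h·k = 1.000 × 1.028 = 1.028.
Ratio = 1.798/1.028 ≈ 1.75.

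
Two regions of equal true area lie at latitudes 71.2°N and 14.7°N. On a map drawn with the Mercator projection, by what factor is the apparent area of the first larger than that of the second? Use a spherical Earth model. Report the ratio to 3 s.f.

9.01

Mercator is conformal with k = sec φ, so areal scale = k² = sec²φ.
At 71.2°: sec²(71.2°) = 1/0.3223² = 9.629.
At 14.7°: sec²(14.7°) = 1/0.9673² = 1.069.
Ratio = 9.629/1.069 = cos²(14.7°)/cos²(71.2°) ≈ 9.01.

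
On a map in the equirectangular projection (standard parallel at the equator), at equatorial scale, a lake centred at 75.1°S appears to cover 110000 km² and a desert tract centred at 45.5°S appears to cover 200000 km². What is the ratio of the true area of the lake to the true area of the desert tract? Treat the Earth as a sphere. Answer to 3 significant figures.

0.202

On the plate carrée, areal scale = h·k = 1 × sec φ, so true area = apparent × cos φ.
True area of lake: 110000 × cos(75.1°) = 110000 × 0.2571 = 28280 km².
True area of desert tract: 200000 × cos(45.5°) = 200000 × 0.7009 = 140200 km².
Ratio = 28280 / 140200 ≈ 0.202.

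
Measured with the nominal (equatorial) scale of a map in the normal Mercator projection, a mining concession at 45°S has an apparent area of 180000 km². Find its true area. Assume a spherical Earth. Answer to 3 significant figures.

90000 km²

The Mercator projection is conformal; its linear scale factor is the same in every direction and equals sec φ = 1/cos φ.
Areal scale = k² = sec²φ = 1/cos²(45°) = 1/0.7071² = 2.000.
True area = apparent / (areal scale) = 180000 / 2.000 ≈ 90000 km².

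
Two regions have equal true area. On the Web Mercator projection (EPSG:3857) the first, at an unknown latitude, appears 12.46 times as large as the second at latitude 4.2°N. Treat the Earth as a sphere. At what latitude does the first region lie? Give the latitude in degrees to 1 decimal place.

73.6°

Mercator areal scale is sec²φ, so apparent-area ratio = sec²φ₁ / sec²φ₂ = cos²φ₂ / cos²φ₁.
cos²φ₂ / cos²φ₁ = 12.46  ⇒  cos φ₁ = cos 4.2° / √12.46 = 0.9973/3.530 = 0.2825.
φ₁ = arccos(0.2825) ≈ 73.6°.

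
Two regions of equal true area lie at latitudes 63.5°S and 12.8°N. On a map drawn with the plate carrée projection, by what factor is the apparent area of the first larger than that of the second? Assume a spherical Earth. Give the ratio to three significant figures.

2.19

In the plate carrée (x = Rλ, y = Rφ), meridians are true-scale (h = 1) and parallels are stretched by k = sec φ.
Areal scale at 63.5°: h·k = 1.000 × 2.241 = 2.241.
Areal scale at 12.8°: h·k = 1.000 × 1.025 = 1.025.
Ratio = 2.241/1.025 ≈ 2.19.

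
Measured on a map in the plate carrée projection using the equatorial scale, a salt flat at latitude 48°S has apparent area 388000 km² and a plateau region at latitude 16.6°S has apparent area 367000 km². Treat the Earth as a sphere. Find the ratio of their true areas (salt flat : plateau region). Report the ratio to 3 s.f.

On the plate carrée, areal scale = h·k = 1 × sec φ, so true area = apparent × cos φ.
True area of salt flat: 388000 × cos(48°) = 388000 × 0.6691 = 259600 km².
True area of plateau region: 367000 × cos(16.6°) = 367000 × 0.9583 = 351700 km².
Ratio = 259600 / 351700 ≈ 0.738.

0.738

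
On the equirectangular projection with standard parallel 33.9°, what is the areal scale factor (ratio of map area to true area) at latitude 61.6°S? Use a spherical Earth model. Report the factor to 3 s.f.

1.75

With standard parallel φ₀ = 33.9°, the equirectangular projection gives x = Rλ cos φ₀, y = Rφ, so h = 1 and k = cos 33.9° / cos φ.
Areal scale = h·k = 1 × cos φ₀ / cos φ; at 61.6°, h = 1.000, k = 1.745, so h·k = 1.745.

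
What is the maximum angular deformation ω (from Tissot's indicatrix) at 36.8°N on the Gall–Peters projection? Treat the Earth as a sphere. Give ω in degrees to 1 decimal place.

The Gall–Peters projection is cylindrical equal-area with φ₀ = 45°. A cylindrical equal-area projection with standard parallel φ₀ has meridian scale h = cos φ / cos φ₀ and parallel scale k = cos φ₀ / cos φ (so areas are preserved, h·k = 1).
At 36.8°: h = 1.132, k = 0.8831; principal scales a = 1.132, b = 0.8831.
sin(ω/2) = (a − b)/(a + b) = 0.2493/2.015 = 0.1237, so ω = 2 arcsin(0.1237) ≈ 14.2°.

14.2°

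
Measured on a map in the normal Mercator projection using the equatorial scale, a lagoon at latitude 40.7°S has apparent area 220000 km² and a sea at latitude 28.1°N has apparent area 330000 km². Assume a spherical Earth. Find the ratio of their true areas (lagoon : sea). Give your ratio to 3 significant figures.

0.492

Since Mercator area scale is 1/cos²φ, the true area equals the apparent area multiplied by cos²φ.
True area of lagoon: 220000 × cos²(40.7°) = 220000 × 0.5748 = 126400 km².
True area of sea: 330000 × cos²(28.1°) = 330000 × 0.7781 = 256800 km².
Ratio = 126400 / 256800 ≈ 0.492.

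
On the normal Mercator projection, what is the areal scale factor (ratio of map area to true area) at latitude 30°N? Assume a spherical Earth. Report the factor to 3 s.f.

1.33

Mercator is conformal, so the point scale is isotropic: h = k = sec φ = 1/cos φ.
Areal scale = k² = sec²φ = 1/cos²(30°) = 1/0.8660² = 1.333.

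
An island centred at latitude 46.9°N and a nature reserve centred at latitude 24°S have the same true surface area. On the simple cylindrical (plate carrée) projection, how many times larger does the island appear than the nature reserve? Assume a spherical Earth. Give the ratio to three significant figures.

1.34

For the equirectangular projection with φ₀ = 0 (plate carrée), h = 1 along meridians and k = sec φ along parallels.
Areal scale at 46.9°: h·k = 1.000 × 1.464 = 1.464.
Areal scale at 24°: h·k = 1.000 × 1.095 = 1.095.
Ratio = 1.464/1.095 ≈ 1.34.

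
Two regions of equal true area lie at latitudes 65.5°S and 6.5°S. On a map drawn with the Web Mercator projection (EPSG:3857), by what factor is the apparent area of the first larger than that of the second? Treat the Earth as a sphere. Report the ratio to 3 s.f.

5.74

On Mercator, area is exaggerated by sec²φ = 1/cos²φ.
At 65.5°: sec²(65.5°) = 1/0.4147² = 5.815.
At 6.5°: sec²(6.5°) = 1/0.9936² = 1.013.
Ratio = 5.815/1.013 = cos²(6.5°)/cos²(65.5°) ≈ 5.74.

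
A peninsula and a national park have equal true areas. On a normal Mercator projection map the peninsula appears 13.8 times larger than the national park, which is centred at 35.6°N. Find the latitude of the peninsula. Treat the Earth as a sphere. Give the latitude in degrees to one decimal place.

For equal true areas on Mercator, apparent areas scale as sec²φ, so the ratio is cos²φ₂ / cos²φ₁.
cos²φ₂ / cos²φ₁ = 13.8  ⇒  cos φ₁ = cos 35.6° / √13.8 = 0.8131/3.715 = 0.2189.
φ₁ = arccos(0.2189) ≈ 77.4°.

77.4°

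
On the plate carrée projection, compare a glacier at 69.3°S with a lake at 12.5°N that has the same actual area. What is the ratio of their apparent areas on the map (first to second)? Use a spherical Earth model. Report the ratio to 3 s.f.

2.76

In the plate carrée (x = Rλ, y = Rφ), meridians are true-scale (h = 1) and parallels are stretched by k = sec φ.
Areal scale at 69.3°: h·k = 1.000 × 2.829 = 2.829.
Areal scale at 12.5°: h·k = 1.000 × 1.024 = 1.024.
Ratio = 2.829/1.024 ≈ 2.76.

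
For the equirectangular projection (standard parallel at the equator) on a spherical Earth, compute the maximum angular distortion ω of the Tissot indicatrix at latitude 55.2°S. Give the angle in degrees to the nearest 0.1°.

Plate carrée maps x = Rλ, y = Rφ. The meridian scale is h = 1 and the parallel scale is k = 1/cos φ = sec φ.
At 55.2°: h = 1.000, k = 1.752; principal scales a = 1.752, b = 1.000.
sin(ω/2) = (a − b)/(a + b) = 0.7522/2.752 = 0.2733, so ω = 2 arcsin(0.2733) ≈ 31.7°.

31.7°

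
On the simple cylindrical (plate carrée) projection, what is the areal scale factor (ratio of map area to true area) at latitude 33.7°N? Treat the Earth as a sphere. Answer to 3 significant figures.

1.20

In the plate carrée (x = Rλ, y = Rφ), meridians are true-scale (h = 1) and parallels are stretched by k = sec φ.
Areal scale = h·k = 1 × sec φ; at 33.7°, h = 1.000, k = 1.202, so h·k = 1.202.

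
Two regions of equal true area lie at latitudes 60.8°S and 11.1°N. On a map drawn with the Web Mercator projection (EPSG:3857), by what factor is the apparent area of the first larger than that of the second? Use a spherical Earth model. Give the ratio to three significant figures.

4.05

Mercator is conformal with k = sec φ, so areal scale = k² = sec²φ.
At 60.8°: sec²(60.8°) = 1/0.4879² = 4.202.
At 11.1°: sec²(11.1°) = 1/0.9813² = 1.038.
Ratio = 4.202/1.038 = cos²(11.1°)/cos²(60.8°) ≈ 4.05.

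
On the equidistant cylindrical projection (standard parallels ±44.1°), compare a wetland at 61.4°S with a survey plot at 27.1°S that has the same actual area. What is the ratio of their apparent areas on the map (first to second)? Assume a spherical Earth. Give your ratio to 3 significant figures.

1.86

With standard parallel φ₀ = 44.1°, the equirectangular projection gives x = Rλ cos φ₀, y = Rφ, so h = 1 and k = cos 44.1° / cos φ.
Areal scale at 61.4°: h·k = 1.000 × 1.500 = 1.500.
Areal scale at 27.1°: h·k = 1.000 × 0.8067 = 0.8067.
Ratio = 1.500/0.8067 ≈ 1.86.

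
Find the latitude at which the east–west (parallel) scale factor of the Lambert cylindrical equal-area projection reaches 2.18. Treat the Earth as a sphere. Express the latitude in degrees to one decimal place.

The Lambert cylindrical equal-area projection is the cylindrical equal-area projection with its standard parallel at the equator (φ₀ = 0). Cylindrical equal-area (φ₀ = 0°): h = cos φ / cos 0° along meridians, k = cos 0° / cos φ along parallels; h·k = 1.
k = cos φ₀ / cos φ = 2.18  ⇒  cos φ = cos 0° / 2.18 = 0.4587.
φ = arccos(0.4587) ≈ 62.7°.

62.7°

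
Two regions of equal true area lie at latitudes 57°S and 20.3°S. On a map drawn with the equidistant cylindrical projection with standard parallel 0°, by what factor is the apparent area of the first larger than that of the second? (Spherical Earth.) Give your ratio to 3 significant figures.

For the equirectangular projection with φ₀ = 0 (plate carrée), h = 1 along meridians and k = sec φ along parallels.
Areal scale at 57°: h·k = 1.000 × 1.836 = 1.836.
Areal scale at 20.3°: h·k = 1.000 × 1.066 = 1.066.
Ratio = 1.836/1.066 ≈ 1.72.

1.72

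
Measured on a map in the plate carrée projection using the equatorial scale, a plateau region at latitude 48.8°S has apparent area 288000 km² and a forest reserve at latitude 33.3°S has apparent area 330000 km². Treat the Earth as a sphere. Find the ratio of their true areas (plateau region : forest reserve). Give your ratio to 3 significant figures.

0.688

Plate carrée has h = 1 and k = sec φ, giving areal scale sec φ; true area = (apparent area) · cos φ.
True area of plateau region: 288000 × cos(48.8°) = 288000 × 0.6587 = 189700 km².
True area of forest reserve: 330000 × cos(33.3°) = 330000 × 0.8358 = 275800 km².
Ratio = 189700 / 275800 ≈ 0.688.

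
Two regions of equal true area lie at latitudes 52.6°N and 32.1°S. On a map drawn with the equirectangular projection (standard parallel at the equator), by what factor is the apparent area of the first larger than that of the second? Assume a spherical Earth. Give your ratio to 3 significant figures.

1.39

Plate carrée maps x = Rλ, y = Rφ. The meridian scale is h = 1 and the parallel scale is k = 1/cos φ = sec φ.
Areal scale at 52.6°: h·k = 1.000 × 1.646 = 1.646.
Areal scale at 32.1°: h·k = 1.000 × 1.180 = 1.180.
Ratio = 1.646/1.180 ≈ 1.39.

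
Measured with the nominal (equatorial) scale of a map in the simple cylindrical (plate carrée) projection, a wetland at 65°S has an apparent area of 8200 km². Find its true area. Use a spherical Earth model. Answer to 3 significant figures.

3470 km²

In the plate carrée (x = Rλ, y = Rφ), meridians are true-scale (h = 1) and parallels are stretched by k = sec φ.
Areal scale = h·k = 1 × sec φ; at 65°, h = 1.000, k = 2.366, so h·k = 2.366.
True area = apparent / (areal scale) = 8200 / 2.366 ≈ 3470 km².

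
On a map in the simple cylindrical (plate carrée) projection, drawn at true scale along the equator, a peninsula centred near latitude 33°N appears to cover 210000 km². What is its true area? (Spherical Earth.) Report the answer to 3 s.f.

176000 km²

Plate carrée maps x = Rλ, y = Rφ. The meridian scale is h = 1 and the parallel scale is k = 1/cos φ = sec φ.
Areal scale = h·k = 1 × sec φ; at 33°, h = 1.000, k = 1.192, so h·k = 1.192.
True area = apparent / (areal scale) = 210000 / 1.192 ≈ 176000 km².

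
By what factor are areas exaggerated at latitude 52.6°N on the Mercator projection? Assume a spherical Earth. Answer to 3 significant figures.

2.71

Mercator is conformal, so the point scale is isotropic: h = k = sec φ = 1/cos φ.
Areal scale = k² = sec²φ = 1/cos²(52.6°) = 1/0.6074² = 2.711.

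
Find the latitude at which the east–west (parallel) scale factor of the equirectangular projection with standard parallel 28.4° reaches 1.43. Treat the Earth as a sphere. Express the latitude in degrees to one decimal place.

52.0°

With standard parallel φ₀ = 28.4°, the equirectangular projection gives x = Rλ cos φ₀, y = Rφ, so h = 1 and k = cos 28.4° / cos φ.
k = cos φ₀ / cos φ = 1.43  ⇒  cos φ = cos 28.4° / 1.43 = 0.6151.
φ = arccos(0.6151) ≈ 52.0°.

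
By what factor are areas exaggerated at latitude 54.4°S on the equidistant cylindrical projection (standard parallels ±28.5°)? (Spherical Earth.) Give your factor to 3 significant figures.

1.51

With standard parallel φ₀ = 28.5°, the equirectangular projection gives x = Rλ cos φ₀, y = Rφ, so h = 1 and k = cos 28.5° / cos φ.
Areal scale = h·k = 1 × cos φ₀ / cos φ; at 54.4°, h = 1.000, k = 1.510, so h·k = 1.510.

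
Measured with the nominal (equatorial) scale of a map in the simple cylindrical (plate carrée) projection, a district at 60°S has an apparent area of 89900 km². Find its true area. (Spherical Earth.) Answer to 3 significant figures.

For the equirectangular projection with φ₀ = 0 (plate carrée), h = 1 along meridians and k = sec φ along parallels.
Areal scale = h·k = 1 × sec φ; at 60°, h = 1.000, k = 2.000, so h·k = 2.000.
True area = apparent / (areal scale) = 89900 / 2.000 ≈ 45000 km².

45000 km²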